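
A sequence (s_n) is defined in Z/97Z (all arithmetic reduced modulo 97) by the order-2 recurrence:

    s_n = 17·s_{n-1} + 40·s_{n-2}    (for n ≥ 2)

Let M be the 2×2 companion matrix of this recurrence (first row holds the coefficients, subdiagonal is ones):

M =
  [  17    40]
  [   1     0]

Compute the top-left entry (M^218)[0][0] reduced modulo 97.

56

(M^218)[0][0] is the top entry after applying M 218 times to the unit state (1, 0). Equivalently it is h_{219} for the auxiliary sequence (h_n) obeying the same recurrence with h_1 = 1 and h_i = 0 for 0 ≤ i < 1:
h_2 = 17·1 + 40·0 = 17
h_3 = 17·17 + 40·1 = 38
h_4 = 17·38 + 40·17 = 65
h_5 = 17·65 + 40·38 = 6
h_6 = 17·6 + 40·65 = 83
h_7 = 17·83 + 40·6 = 2
h_8 = 17·2 + 40·83 = 56
h_9 = 17·56 + 40·2 = 62
h_10 = 17·62 + 40·56 = 93
h_11 = 17·93 + 40·62 = 84
h_12 = 17·84 + 40·93 = 7
h_13 = 17·7 + 40·84 = 84
h_14 = 17·84 + 40·7 = 59
h_15 = 17·59 + 40·84 = 95
h_16 = 17·95 + 40·59 = 95
h_17 = 17·95 + 40·95 = 80
h_18 = 17·80 + 40·95 = 19
h_19 = 17·19 + 40·80 = 31
h_20 = 17·31 + 40·19 = 26
h_21 = 17·26 + 40·31 = 33
h_22 = 17·33 + 40·26 = 49
h_23 = 17·49 + 40·33 = 19
h_24 = 17·19 + 40·49 = 52
h_25 = 17·52 + 40·19 = 92
h_26 = 17·92 + 40·52 = 55
h_27 = 17·55 + 40·92 = 56
h_28 = 17·56 + 40·55 = 48
h_29 = 17·48 + 40·56 = 49
h_30 = 17·49 + 40·48 = 37
h_31 = 17·37 + 40·49 = 67
h_32 = 17·67 + 40·37 = 0
h_33 = 17·0 + 40·67 = 61
h_34 = 17·61 + 40·0 = 67
h_35 = 17·67 + 40·61 = 87
h_36 = 17·87 + 40·67 = 85
h_37 = 17·85 + 40·87 = 75
h_38 = 17·75 + 40·85 = 19
h_39 = 17·19 + 40·75 = 25
h_40 = 17·25 + 40·19 = 21
h_41 = 17·21 + 40·25 = 96
h_42 = 17·96 + 40·21 = 47
h_43 = 17·47 + 40·96 = 80
h_44 = 17·80 + 40·47 = 39
h_45 = 17·39 + 40·80 = 80
h_46 = 17·80 + 40·39 = 10
h_47 = 17·10 + 40·80 = 72
h_48 = 17·72 + 40·10 = 72
h_49 = 17·72 + 40·72 = 30
h_50 = 17·30 + 40·72 = 92
h_51 = 17·92 + 40·30 = 48
h_52 = 17·48 + 40·92 = 34
h_53 = 17·34 + 40·48 = 73
h_54 = 17·73 + 40·34 = 79
h_55 = 17·79 + 40·73 = 92
h_56 = 17·92 + 40·79 = 68
h_57 = 17·68 + 40·92 = 83
h_58 = 17·83 + 40·68 = 57
h_59 = 17·57 + 40·83 = 21
h_60 = 17·21 + 40·57 = 18
h_61 = 17·18 + 40·21 = 79
h_62 = 17·79 + 40·18 = 26
h_63 = 17·26 + 40·79 = 13
h_64 = 17·13 + 40·26 = 0
h_65 = 17·0 + 40·13 = 35
h_66 = 17·35 + 40·0 = 13
h_67 = 17·13 + 40·35 = 69
h_68 = 17·69 + 40·13 = 44
h_69 = 17·44 + 40·69 = 16
h_70 = 17·16 + 40·44 = 92
h_71 = 17·92 + 40·16 = 70
h_72 = 17·70 + 40·92 = 20
h_73 = 17·20 + 40·70 = 36
h_74 = 17·36 + 40·20 = 54
h_75 = 17·54 + 40·36 = 30
h_76 = 17·30 + 40·54 = 51
h_77 = 17·51 + 40·30 = 30
h_78 = 17·30 + 40·51 = 28
h_79 = 17·28 + 40·30 = 27
h_80 = 17·27 + 40·28 = 27
h_81 = 17·27 + 40·27 = 84
h_82 = 17·84 + 40·27 = 83
h_83 = 17·83 + 40·84 = 18
h_84 = 17·18 + 40·83 = 37
h_85 = 17·37 + 40·18 = 88
h_86 = 17·88 + 40·37 = 66
h_87 = 17·66 + 40·88 = 83
h_88 = 17·83 + 40·66 = 74
h_89 = 17·74 + 40·83 = 19
h_90 = 17·19 + 40·74 = 82
h_91 = 17·82 + 40·19 = 20
h_92 = 17·20 + 40·82 = 31
h_93 = 17·31 + 40·20 = 66
h_94 = 17·66 + 40·31 = 34
h_95 = 17·34 + 40·66 = 17
h_96 = 17·17 + 40·34 = 0
h_97 = 17·0 + 40·17 = 1
(h_96, h_97) = (0, 1) = (h_0, h_1), so the sequence has period 96.
219 ≡ 27 (mod 96), hence h_219 = h_27 = 56.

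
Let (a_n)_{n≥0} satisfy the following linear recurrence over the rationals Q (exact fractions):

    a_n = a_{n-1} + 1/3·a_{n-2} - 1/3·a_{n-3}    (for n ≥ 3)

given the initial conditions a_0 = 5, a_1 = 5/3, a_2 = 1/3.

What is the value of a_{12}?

a_3 = 1·1/3 + 1/3·5/3 + -1/3·5 = -7/9
a_4 = 1·-7/9 + 1/3·1/3 + -1/3·5/3 = -11/9
a_5 = 1·-11/9 + 1/3·-7/9 + -1/3·1/3 = -43/27
a_6 = 1·-43/27 + 1/3·-11/9 + -1/3·-7/9 = -47/27
a_7 = 1·-47/27 + 1/3·-43/27 + -1/3·-11/9 = -151/81
a_8 = 1·-151/81 + 1/3·-47/27 + -1/3·-43/27 = -155/81
a_9 = 1·-155/81 + 1/3·-151/81 + -1/3·-47/27 = -475/243
a_10 = 1·-475/243 + 1/3·-155/81 + -1/3·-151/81 = -479/243
a_11 = 1·-479/243 + 1/3·-475/243 + -1/3·-155/81 = -1447/729
a_12 = 1·-1447/729 + 1/3·-479/243 + -1/3·-475/243 = -1451/729

-1451/729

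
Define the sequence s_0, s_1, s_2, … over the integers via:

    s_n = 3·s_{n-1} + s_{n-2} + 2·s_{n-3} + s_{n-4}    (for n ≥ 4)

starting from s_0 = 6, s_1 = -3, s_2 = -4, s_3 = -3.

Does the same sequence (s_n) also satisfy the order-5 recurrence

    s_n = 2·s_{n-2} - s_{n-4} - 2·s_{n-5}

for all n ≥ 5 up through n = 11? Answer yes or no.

Terms s_0..s_11: 6, -3, -4, -3, -13, -53, -182, -628, -2185, -7600, -26423, -91867
n=5: candidate gives -15, actual s_5 = -53 ✗

no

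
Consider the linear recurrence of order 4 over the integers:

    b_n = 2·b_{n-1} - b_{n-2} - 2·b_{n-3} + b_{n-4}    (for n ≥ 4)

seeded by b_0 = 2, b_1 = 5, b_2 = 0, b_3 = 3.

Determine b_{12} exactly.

b_4 = 2·3 + -1·0 + -2·5 + 1·2 = -2
b_5 = 2·-2 + -1·3 + -2·0 + 1·5 = -2
b_6 = 2·-2 + -1·-2 + -2·3 + 1·0 = -8
b_7 = 2·-8 + -1·-2 + -2·-2 + 1·3 = -7
b_8 = 2·-7 + -1·-8 + -2·-2 + 1·-2 = -4
b_9 = 2·-4 + -1·-7 + -2·-8 + 1·-2 = 13
b_10 = 2·13 + -1·-4 + -2·-7 + 1·-8 = 36
b_11 = 2·36 + -1·13 + -2·-4 + 1·-7 = 60
b_12 = 2·60 + -1·36 + -2·13 + 1·-4 = 54

54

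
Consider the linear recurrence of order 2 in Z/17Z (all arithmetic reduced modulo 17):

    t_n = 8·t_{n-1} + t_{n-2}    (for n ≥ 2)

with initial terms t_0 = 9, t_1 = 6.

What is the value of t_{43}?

t_2 = 8·6 + 1·9 = 6
t_3 = 8·6 + 1·6 = 3
t_4 = 8·3 + 1·6 = 13
t_5 = 8·13 + 1·3 = 5
t_6 = 8·5 + 1·13 = 2
t_7 = 8·2 + 1·5 = 4
t_8 = 8·4 + 1·2 = 0
t_9 = 8·0 + 1·4 = 4
t_10 = 8·4 + 1·0 = 15
t_11 = 8·15 + 1·4 = 5
t_12 = 8·5 + 1·15 = 4
t_13 = 8·4 + 1·5 = 3
t_14 = 8·3 + 1·4 = 11
t_15 = 8·11 + 1·3 = 6
t_16 = 8·6 + 1·11 = 8
t_17 = 8·8 + 1·6 = 2
t_18 = 8·2 + 1·8 = 7
t_19 = 8·7 + 1·2 = 7
t_20 = 8·7 + 1·7 = 12
t_21 = 8·12 + 1·7 = 1
t_22 = 8·1 + 1·12 = 3
t_23 = 8·3 + 1·1 = 8
t_24 = 8·8 + 1·3 = 16
t_25 = 8·16 + 1·8 = 0
t_26 = 8·0 + 1·16 = 16
t_27 = 8·16 + 1·0 = 9
t_28 = 8·9 + 1·16 = 3
t_29 = 8·3 + 1·9 = 16
t_30 = 8·16 + 1·3 = 12
t_31 = 8·12 + 1·16 = 10
t_32 = 8·10 + 1·12 = 7
t_33 = 8·7 + 1·10 = 15
t_34 = 8·15 + 1·7 = 8
t_35 = 8·8 + 1·15 = 11
t_36 = 8·11 + 1·8 = 11
t_37 = 8·11 + 1·11 = 14
t_38 = 8·14 + 1·11 = 4
t_39 = 8·4 + 1·14 = 12
t_40 = 8·12 + 1·4 = 15
t_41 = 8·15 + 1·12 = 13
t_42 = 8·13 + 1·15 = 0
t_43 = 8·0 + 1·13 = 13

13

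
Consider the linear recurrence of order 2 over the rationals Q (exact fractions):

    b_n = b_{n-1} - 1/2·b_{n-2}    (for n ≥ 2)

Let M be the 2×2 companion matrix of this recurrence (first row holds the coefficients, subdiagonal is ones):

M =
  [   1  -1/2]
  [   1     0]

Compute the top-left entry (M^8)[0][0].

1/16

(M^8)[0][0] is the top entry after applying M 8 times to the unit state (1, 0). Equivalently it is h_{9} for the auxiliary sequence (h_n) obeying the same recurrence with h_1 = 1 and h_i = 0 for 0 ≤ i < 1:
h_2 = 1·1 + -1/2·0 = 1
h_3 = 1·1 + -1/2·1 = 1/2
h_4 = 1·1/2 + -1/2·1 = 0
h_5 = 1·0 + -1/2·1/2 = -1/4
h_6 = 1·-1/4 + -1/2·0 = -1/4
h_7 = 1·-1/4 + -1/2·-1/4 = -1/8
h_8 = 1·-1/8 + -1/2·-1/4 = 0
h_9 = 1·0 + -1/2·-1/8 = 1/16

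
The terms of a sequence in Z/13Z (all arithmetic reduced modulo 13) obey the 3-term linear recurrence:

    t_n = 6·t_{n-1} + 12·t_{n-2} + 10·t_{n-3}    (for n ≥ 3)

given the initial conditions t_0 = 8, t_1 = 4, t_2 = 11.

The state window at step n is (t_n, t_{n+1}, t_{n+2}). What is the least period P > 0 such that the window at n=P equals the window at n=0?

n=0: window = (8, 4, 11)
n=1: window = (4, 11, 12)
n=2: window = (11, 12, 10)
n=3: window = (12, 10, 2)
n=4: window = (10, 2, 5)
n=5: window = (2, 5, 11)
n=6: window = (5, 11, 3)
n=7: window = (11, 3, 5)
n=8: window = (3, 5, 7)
n=9: window = (5, 7, 2)
n=10: window = (7, 2, 3)
n=11: window = (2, 3, 8)
n=12: window = (3, 8, 0)
n=13: window = (8, 0, 9)
n=14: window = (0, 9, 4)
n=15: window = (9, 4, 2)
n=16: window = (4, 2, 7)
n=17: window = (2, 7, 2)
n=18: window = (7, 2, 12)
n=19: window = (2, 12, 10)
n=20: window = (12, 10, 3)
n=21: window = (10, 3, 11)
n=22: window = (3, 11, 7)
n=23: window = (11, 7, 9)
n=24: window = (7, 9, 1)
n=25: window = (9, 1, 2)
n=26: window = (1, 2, 10)
n=27: window = (2, 10, 3)
n=28: window = (10, 3, 2)
n=29: window = (3, 2, 5)
n=30: window = (2, 5, 6)
n=31: window = (5, 6, 12)
n=32: window = (6, 12, 12)
n=33: window = (12, 12, 3)
n=34: window = (12, 3, 9)
n=35: window = (3, 9, 2)
n=36: window = (9, 2, 7)
n=37: window = (2, 7, 0)
n=38: window = (7, 0, 0)
n=39: window = (0, 0, 5)
n=40: window = (0, 5, 4)
…
n=1096: window = (4, 6, 8)
n=1097: window = (6, 8, 4)
n=1098: window = (8, 4, 11)
window at n=1098 equals window at n=0 → period = 1098

1098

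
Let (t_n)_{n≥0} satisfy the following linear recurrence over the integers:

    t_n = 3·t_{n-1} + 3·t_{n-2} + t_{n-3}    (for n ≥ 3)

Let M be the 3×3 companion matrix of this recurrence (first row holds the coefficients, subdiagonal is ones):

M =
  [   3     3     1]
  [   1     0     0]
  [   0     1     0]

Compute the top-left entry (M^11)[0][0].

2208486

(M^11)[0][0] is the top entry after applying M 11 times to the unit state (1, 0, 0). Equivalently it is h_{13} for the auxiliary sequence (h_n) obeying the same recurrence with h_2 = 1 and h_i = 0 for 0 ≤ i < 2:
h_3 = 3·1 + 3·0 + 1·0 = 3
h_4 = 3·3 + 3·1 + 1·0 = 12
h_5 = 3·12 + 3·3 + 1·1 = 46
h_6 = 3·46 + 3·12 + 1·3 = 177
h_7 = 3·177 + 3·46 + 1·12 = 681
h_8 = 3·681 + 3·177 + 1·46 = 2620
h_9 = 3·2620 + 3·681 + 1·177 = 10080
h_10 = 3·10080 + 3·2620 + 1·681 = 38781
h_11 = 3·38781 + 3·10080 + 1·2620 = 149203
h_12 = 3·149203 + 3·38781 + 1·10080 = 574032
h_13 = 3·574032 + 3·149203 + 1·38781 = 2208486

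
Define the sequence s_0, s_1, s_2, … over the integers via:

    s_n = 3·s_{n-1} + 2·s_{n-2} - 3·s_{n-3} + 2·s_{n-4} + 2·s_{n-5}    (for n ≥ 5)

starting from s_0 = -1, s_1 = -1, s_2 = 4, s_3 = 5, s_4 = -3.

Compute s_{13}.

-277306

s_5 = 3·-3 + 2·5 + -3·4 + 2·-1 + 2·-1 = -15
s_6 = 3·-15 + 2·-3 + -3·5 + 2·4 + 2·-1 = -60
s_7 = 3·-60 + 2·-15 + -3·-3 + 2·5 + 2·4 = -183
s_8 = 3·-183 + 2·-60 + -3·-15 + 2·-3 + 2·5 = -620
s_9 = 3·-620 + 2·-183 + -3·-60 + 2·-15 + 2·-3 = -2082
s_10 = 3·-2082 + 2·-620 + -3·-183 + 2·-60 + 2·-15 = -7087
s_11 = 3·-7087 + 2·-2082 + -3·-620 + 2·-183 + 2·-60 = -24051
s_12 = 3·-24051 + 2·-7087 + -3·-2082 + 2·-620 + 2·-183 = -81687
s_13 = 3·-81687 + 2·-24051 + -3·-7087 + 2·-2082 + 2·-620 = -277306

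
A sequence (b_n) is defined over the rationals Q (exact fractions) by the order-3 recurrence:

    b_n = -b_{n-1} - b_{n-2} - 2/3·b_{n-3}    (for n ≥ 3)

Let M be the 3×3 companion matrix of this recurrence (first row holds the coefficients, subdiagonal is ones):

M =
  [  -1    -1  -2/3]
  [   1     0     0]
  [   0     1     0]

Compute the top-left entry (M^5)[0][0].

(M^5)[0][0] is the top entry after applying M 5 times to the unit state (1, 0, 0). Equivalently it is h_{7} for the auxiliary sequence (h_n) obeying the same recurrence with h_2 = 1 and h_i = 0 for 0 ≤ i < 2:
h_3 = -1·1 + -1·0 + -2/3·0 = -1
h_4 = -1·-1 + -1·1 + -2/3·0 = 0
h_5 = -1·0 + -1·-1 + -2/3·1 = 1/3
h_6 = -1·1/3 + -1·0 + -2/3·-1 = 1/3
h_7 = -1·1/3 + -1·1/3 + -2/3·0 = -2/3

-2/3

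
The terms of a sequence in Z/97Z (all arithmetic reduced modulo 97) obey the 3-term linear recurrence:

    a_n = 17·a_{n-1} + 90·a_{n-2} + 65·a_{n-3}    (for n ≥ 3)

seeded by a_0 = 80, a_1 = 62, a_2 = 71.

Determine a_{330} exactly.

14

a_3 = 17·71 + 90·62 + 65·80 = 56
a_4 = 17·56 + 90·71 + 65·62 = 23
a_5 = 17·23 + 90·56 + 65·71 = 55
a_6 = 17·55 + 90·23 + 65·56 = 49
a_7 = 17·49 + 90·55 + 65·23 = 3
a_8 = 17·3 + 90·49 + 65·55 = 82
Continuing the recurrence:
  a_9 = 96;  a_10 = 89;  a_11 = 60;  a_12 = 41;  a_13 = 48;  a_14 = 64
  a_15 = 22;  a_16 = 39;  a_17 = 13;  a_18 = 20;  a_19 = 68;  a_20 = 18
  a_21 = 63;  a_22 = 30;  a_23 = 75;  a_24 = 19;  a_25 = 2;  a_26 = 23
  a_27 = 60;  a_28 = 19;  a_29 = 40;  a_30 = 82;  a_31 = 21;  a_32 = 55
  a_33 = 7;  a_34 = 32;  a_35 = 93;  a_36 = 66;  a_37 = 29;  a_38 = 62
  a_39 = 0;  a_40 = 93;  a_41 = 82;  a_42 = 64;  a_43 = 60;  a_44 = 82
  a_45 = 90;  a_46 = 6;  a_47 = 49;  a_48 = 45;  a_49 = 36;  a_50 = 87
  a_51 = 78;  a_52 = 50;  a_53 = 42;  a_54 = 2;  a_55 = 80;  a_56 = 2
  a_57 = 89;  a_58 = 6;  a_59 = 94;  a_60 = 66;  a_61 = 78;  a_62 = 87
  a_63 = 82;  a_64 = 35;  a_65 = 50;  a_66 = 18;  a_67 = 0;  a_68 = 20
  a_69 = 55;  a_70 = 19;  a_71 = 74;  a_72 = 44;  a_73 = 10;  a_74 = 16
  a_75 = 55;  a_76 = 18;  a_77 = 88;  a_78 = 95;  a_79 = 35;  a_80 = 24
  a_81 = 33;  a_82 = 49;  a_83 = 28;  a_84 = 47;  a_85 = 5;  a_86 = 24
  a_87 = 33;  a_88 = 39;  a_89 = 52;  a_90 = 40;  a_91 = 38;  a_92 = 60
  a_93 = 56;  a_94 = 92;  a_95 = 28;  a_96 = 77;  a_97 = 12;  a_98 = 30
  a_99 = 96;  a_100 = 68;  a_101 = 9;  a_102 = 0;  a_103 = 89;  a_104 = 61
  a_105 = 26;  a_106 = 77;  a_107 = 48;  a_108 = 27;  a_109 = 84;  a_110 = 91
  a_111 = 95;  a_112 = 36;  a_113 = 42;  a_114 = 41;  a_115 = 27;  a_116 = 89
  a_117 = 12;  a_118 = 75;  a_119 = 89;  a_120 = 22;  a_121 = 67;  a_122 = 77
  a_123 = 39;  a_124 = 17;  a_125 = 74;  a_126 = 85;  a_127 = 92;  a_128 = 56
  a_129 = 13;  a_130 = 86;  a_131 = 64;  a_132 = 70;  a_133 = 27;  a_134 = 55
  a_135 = 58;  a_136 = 28;  a_137 = 56;  a_138 = 64;  a_139 = 91;  a_140 = 83
  a_141 = 84;  a_142 = 69;  a_143 = 63;  a_144 = 34;  a_145 = 63;  a_146 = 78
  a_147 = 88;  a_148 = 1;  a_149 = 9;  a_150 = 46;  a_151 = 8;  a_152 = 11
  a_153 = 17;  a_154 = 53;  a_155 = 42;  a_156 = 90;  a_157 = 25;  a_158 = 3
  a_159 = 3;  a_160 = 6;  a_161 = 82;  a_162 = 92;  a_163 = 22;  a_164 = 16
  a_165 = 84;  a_166 = 30;  a_167 = 89;  a_168 = 70;  a_169 = 92;  a_170 = 69
  a_171 = 35;  a_172 = 78;  a_173 = 37;  a_174 = 30;  a_175 = 83;  a_176 = 17
  a_177 = 9;  a_178 = 94;  a_179 = 21;  a_180 = 90;  a_181 = 24;  a_182 = 76
  a_183 = 87;  a_184 = 82;  a_185 = 2;  a_186 = 71;  a_187 = 24;  a_188 = 41
  a_189 = 3;  a_190 = 63;  a_191 = 29;  a_192 = 53;  a_193 = 40;  a_194 = 60
  a_195 = 14;  a_196 = 90;  a_197 = 94;  a_198 = 35;  a_199 = 64;  a_200 = 66
  a_201 = 39;  a_202 = 93;  a_203 = 69;  a_204 = 50;  a_205 = 10;  a_206 = 37
  a_207 = 26;  a_208 = 57;  a_209 = 88;  a_210 = 71;  a_211 = 28;  a_212 = 73
  a_213 = 34;  a_214 = 44;  a_215 = 17;  a_216 = 57;  a_217 = 24;  a_218 = 47
  a_219 = 68;  a_220 = 59;  a_221 = 90;  a_222 = 8;  a_223 = 43;  a_224 = 26
  a_225 = 79;  a_226 = 76;  a_227 = 4;  a_228 = 15;  a_229 = 26;  a_230 = 15
  a_231 = 78;  a_232 = 1;  a_233 = 58;  a_234 = 35;  a_235 = 60;  a_236 = 83
  a_237 = 65;  a_238 = 59;  a_239 = 26;  a_240 = 83;  a_241 = 20;  a_242 = 91
  a_243 = 12;  a_244 = 91;  a_245 = 6;  a_246 = 51;  a_247 = 47;  a_248 = 56
  a_249 = 58;  a_250 = 60;  a_251 = 83;  a_252 = 8;  a_253 = 60;  a_254 = 54
  a_255 = 48;  a_256 = 70;  a_257 = 96;  a_258 = 91;  a_259 = 90;  a_260 = 52
  a_261 = 58;  a_262 = 70;  a_263 = 90;  a_264 = 57;  a_265 = 39;  a_266 = 3
  a_267 = 88;  a_268 = 33;  a_269 = 43;  a_270 = 12;  a_271 = 11;  a_272 = 85
  a_273 = 14;  a_274 = 67;  a_275 = 67;  a_276 = 28;  a_277 = 94;  a_278 = 34
  a_279 = 91;  a_280 = 47;  a_281 = 44;  a_282 = 29;  a_283 = 39;  a_284 = 22
  a_285 = 46;  a_286 = 59;  a_287 = 74;  a_288 = 52;  a_289 = 30;  a_290 = 9
  a_291 = 25;  a_292 = 81;  a_293 = 41;  a_294 = 9;  a_295 = 87;  a_296 = 7
  a_297 = 95;  a_298 = 43;  a_299 = 36;  a_300 = 84;  a_301 = 91;  a_302 = 1
  a_303 = 87;  a_304 = 15;  a_305 = 2;  a_306 = 55;  a_307 = 53;  a_308 = 64
  a_309 = 24;  a_310 = 10;  a_311 = 88;  a_312 = 76;  a_313 = 65;  a_314 = 85
  a_315 = 13;  a_316 = 68;  a_317 = 91;  a_318 = 73;  a_319 = 77;  a_320 = 20
  a_321 = 84;  a_322 = 85;  a_323 = 23;  a_324 = 18;  a_325 = 44;  a_326 = 80
  a_327 = 88;  a_328 = 13
a_329 = 17·13 + 90·88 + 65·80 = 52
a_330 = 17·52 + 90·13 + 65·88 = 14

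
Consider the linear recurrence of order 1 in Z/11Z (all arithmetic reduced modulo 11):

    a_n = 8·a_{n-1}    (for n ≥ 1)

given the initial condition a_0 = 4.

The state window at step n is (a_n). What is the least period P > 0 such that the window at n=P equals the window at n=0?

10

n=0: window = (4)
n=1: window = (10)
n=2: window = (3)
n=3: window = (2)
n=4: window = (5)
n=5: window = (7)
n=6: window = (1)
n=7: window = (8)
n=8: window = (9)
n=9: window = (6)
n=10: window = (4)
window at n=10 equals window at n=0 → period = 10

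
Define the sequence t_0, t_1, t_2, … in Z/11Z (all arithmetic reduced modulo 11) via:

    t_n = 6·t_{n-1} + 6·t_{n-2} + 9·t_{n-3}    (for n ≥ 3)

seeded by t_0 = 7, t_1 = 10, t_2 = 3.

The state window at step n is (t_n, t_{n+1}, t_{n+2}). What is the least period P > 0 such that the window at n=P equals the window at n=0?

n=0: window = (7, 10, 3)
n=1: window = (10, 3, 9)
n=2: window = (3, 9, 8)
n=3: window = (9, 8, 8)
n=4: window = (8, 8, 1)
n=5: window = (8, 1, 5)
n=6: window = (1, 5, 9)
n=7: window = (5, 9, 5)
n=8: window = (9, 5, 8)
n=9: window = (5, 8, 5)
n=10: window = (8, 5, 2)
n=11: window = (5, 2, 4)
n=12: window = (2, 4, 4)
n=13: window = (4, 4, 0)
n=14: window = (4, 0, 5)
n=15: window = (0, 5, 0)
n=16: window = (5, 0, 8)
n=17: window = (0, 8, 5)
n=18: window = (8, 5, 1)
n=19: window = (5, 1, 9)
n=20: window = (1, 9, 6)
n=21: window = (9, 6, 0)
n=22: window = (6, 0, 7)
n=23: window = (0, 7, 8)
n=24: window = (7, 8, 2)
n=25: window = (8, 2, 2)
n=26: window = (2, 2, 8)
n=27: window = (2, 8, 1)
n=28: window = (8, 1, 6)
n=29: window = (1, 6, 4)
n=30: window = (6, 4, 3)
n=31: window = (4, 3, 8)
n=32: window = (3, 8, 3)
n=33: window = (8, 3, 5)
n=34: window = (3, 5, 10)
n=35: window = (5, 10, 7)
n=36: window = (10, 7, 4)
n=37: window = (7, 4, 2)
n=38: window = (4, 2, 0)
n=39: window = (2, 0, 4)
n=40: window = (0, 4, 9)
…
n=663: window = (5, 0, 7)
n=664: window = (0, 7, 10)
n=665: window = (7, 10, 3)
window at n=665 equals window at n=0 → period = 665

665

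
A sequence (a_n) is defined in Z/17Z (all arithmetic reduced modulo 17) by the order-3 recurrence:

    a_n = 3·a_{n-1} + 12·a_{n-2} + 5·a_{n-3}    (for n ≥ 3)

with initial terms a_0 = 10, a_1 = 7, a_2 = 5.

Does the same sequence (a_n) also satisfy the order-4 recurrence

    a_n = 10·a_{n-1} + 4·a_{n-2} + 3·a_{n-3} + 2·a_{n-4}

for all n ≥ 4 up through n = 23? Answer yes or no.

Terms a_0..a_23: 10, 7, 5, 13, 15, 5, 5, 14, 8, 13, 1, 12, 11, 12, 7, 16, 5, 4, 16, 2, 14, 10, 4, 15
n=4: candidate gives 4, actual a_4 = 15 ✗

no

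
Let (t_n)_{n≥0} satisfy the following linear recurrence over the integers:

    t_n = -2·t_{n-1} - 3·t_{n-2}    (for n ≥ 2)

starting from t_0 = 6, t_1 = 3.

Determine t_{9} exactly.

t_2 = -2·3 + -3·6 = -24
t_3 = -2·-24 + -3·3 = 39
t_4 = -2·39 + -3·-24 = -6
t_5 = -2·-6 + -3·39 = -105
t_6 = -2·-105 + -3·-6 = 228
t_7 = -2·228 + -3·-105 = -141
t_8 = -2·-141 + -3·228 = -402
t_9 = -2·-402 + -3·-141 = 1227

1227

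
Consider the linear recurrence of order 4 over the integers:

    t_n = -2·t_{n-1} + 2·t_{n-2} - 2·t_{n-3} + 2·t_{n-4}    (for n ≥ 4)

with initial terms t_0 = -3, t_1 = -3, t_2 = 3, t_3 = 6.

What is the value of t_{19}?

t_4 = -2·6 + 2·3 + -2·-3 + 2·-3 = -6
t_5 = -2·-6 + 2·6 + -2·3 + 2·-3 = 12
t_6 = -2·12 + 2·-6 + -2·6 + 2·3 = -42
t_7 = -2·-42 + 2·12 + -2·-6 + 2·6 = 132
t_8 = -2·132 + 2·-42 + -2·12 + 2·-6 = -384
t_9 = -2·-384 + 2·132 + -2·-42 + 2·12 = 1140
t_10 = -2·1140 + 2·-384 + -2·132 + 2·-42 = -3396
t_11 = -2·-3396 + 2·1140 + -2·-384 + 2·132 = 10104
t_12 = -2·10104 + 2·-3396 + -2·1140 + 2·-384 = -30048
t_13 = -2·-30048 + 2·10104 + -2·-3396 + 2·1140 = 89376
t_14 = -2·89376 + 2·-30048 + -2·10104 + 2·-3396 = -265848
t_15 = -2·-265848 + 2·89376 + -2·-30048 + 2·10104 = 790752
t_16 = -2·790752 + 2·-265848 + -2·89376 + 2·-30048 = -2352048
t_17 = -2·-2352048 + 2·790752 + -2·-265848 + 2·89376 = 6996048
t_18 = -2·6996048 + 2·-2352048 + -2·790752 + 2·-265848 = -20809392
t_19 = -2·-20809392 + 2·6996048 + -2·-2352048 + 2·790752 = 61896480

61896480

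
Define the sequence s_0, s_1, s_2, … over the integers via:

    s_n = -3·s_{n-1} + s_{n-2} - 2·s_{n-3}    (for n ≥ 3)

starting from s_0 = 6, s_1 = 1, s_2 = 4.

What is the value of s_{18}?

2468781809

s_3 = -3·4 + 1·1 + -2·6 = -23
s_4 = -3·-23 + 1·4 + -2·1 = 71
s_5 = -3·71 + 1·-23 + -2·4 = -244
s_6 = -3·-244 + 1·71 + -2·-23 = 849
s_7 = -3·849 + 1·-244 + -2·71 = -2933
s_8 = -3·-2933 + 1·849 + -2·-244 = 10136
s_9 = -3·10136 + 1·-2933 + -2·849 = -35039
s_10 = -3·-35039 + 1·10136 + -2·-2933 = 121119
s_11 = -3·121119 + 1·-35039 + -2·10136 = -418668
s_12 = -3·-418668 + 1·121119 + -2·-35039 = 1447201
s_13 = -3·1447201 + 1·-418668 + -2·121119 = -5002509
s_14 = -3·-5002509 + 1·1447201 + -2·-418668 = 17292064
s_15 = -3·17292064 + 1·-5002509 + -2·1447201 = -59773103
s_16 = -3·-59773103 + 1·17292064 + -2·-5002509 = 206616391
s_17 = -3·206616391 + 1·-59773103 + -2·17292064 = -714206404
s_18 = -3·-714206404 + 1·206616391 + -2·-59773103 = 2468781809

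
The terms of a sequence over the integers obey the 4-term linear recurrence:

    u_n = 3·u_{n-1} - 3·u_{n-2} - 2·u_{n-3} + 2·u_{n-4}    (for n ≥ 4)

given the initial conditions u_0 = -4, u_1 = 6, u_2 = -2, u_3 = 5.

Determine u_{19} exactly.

u_4 = 3·5 + -3·-2 + -2·6 + 2·-4 = 1
u_5 = 3·1 + -3·5 + -2·-2 + 2·6 = 4
u_6 = 3·4 + -3·1 + -2·5 + 2·-2 = -5
u_7 = 3·-5 + -3·4 + -2·1 + 2·5 = -19
u_8 = 3·-19 + -3·-5 + -2·4 + 2·1 = -48
u_9 = 3·-48 + -3·-19 + -2·-5 + 2·4 = -69
u_10 = 3·-69 + -3·-48 + -2·-19 + 2·-5 = -35
u_11 = 3·-35 + -3·-69 + -2·-48 + 2·-19 = 160
u_12 = 3·160 + -3·-35 + -2·-69 + 2·-48 = 627
u_13 = 3·627 + -3·160 + -2·-35 + 2·-69 = 1333
u_14 = 3·1333 + -3·627 + -2·160 + 2·-35 = 1728
u_15 = 3·1728 + -3·1333 + -2·627 + 2·160 = 251
u_16 = 3·251 + -3·1728 + -2·1333 + 2·627 = -5843
u_17 = 3·-5843 + -3·251 + -2·1728 + 2·1333 = -19072
u_18 = 3·-19072 + -3·-5843 + -2·251 + 2·1728 = -36733
u_19 = 3·-36733 + -3·-19072 + -2·-5843 + 2·251 = -40795

-40795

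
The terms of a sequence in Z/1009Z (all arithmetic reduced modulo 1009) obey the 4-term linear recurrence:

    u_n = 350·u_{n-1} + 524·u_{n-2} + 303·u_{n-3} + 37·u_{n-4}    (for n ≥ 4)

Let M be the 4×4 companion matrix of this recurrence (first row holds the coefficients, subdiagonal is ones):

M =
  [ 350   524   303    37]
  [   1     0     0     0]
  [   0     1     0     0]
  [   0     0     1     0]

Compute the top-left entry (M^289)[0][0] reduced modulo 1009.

(M^289)[0][0] is the top entry after applying M 289 times to the unit state (1, 0, 0, 0). Equivalently it is h_{292} for the auxiliary sequence (h_n) obeying the same recurrence with h_3 = 1 and h_i = 0 for 0 ≤ i < 3:
h_4 = 350·1 + 524·0 + 303·0 + 37·0 = 350
h_5 = 350·350 + 524·1 + 303·0 + 37·0 = 935
h_6 = 350·935 + 524·350 + 303·1 + 37·0 = 399
h_7 = 350·399 + 524·935 + 303·350 + 37·1 = 116
h_8 = 350·116 + 524·399 + 303·935 + 37·350 = 62
h_9 = 350·62 + 524·116 + 303·399 + 37·935 = 861
Continuing the recurrence:
  h_10 = 329;  h_11 = 136;  h_12 = 871;  h_13 = 131;  h_14 = 685;  h_15 = 191
  h_16 = 273;  h_17 = 400;  h_18 = 3;  h_19 = 763;  h_20 = 359;  h_21 = 347
  h_22 = 42;  h_23 = 566;  h_24 = 517;  h_25 = 617;  h_26 = 24;  h_27 = 765
  h_28 = 68;  h_29 = 711;  h_30 = 557;  h_31 = 933;  h_32 = 915;  h_33 = 265
  h_34 = 715;  h_35 = 630;  h_36 = 992;  h_37 = 715;  h_38 = 601;  h_39 = 796
  h_40 = 322;  h_41 = 783;  h_42 = 912;  h_43 = 878;  h_44 = 126;  h_45 = 261
  h_46 = 75;  h_47 = 599;  h_48 = 734;  h_49 = 785;  h_50 = 114;  h_51 = 604
  h_52 = 370;  h_53 = 38;  h_54 = 900;  h_55 = 185;  h_56 = 550;  h_57 = 524
  h_58 = 960;  h_59 = 78;  h_60 = 135;  h_61 = 844;  h_62 = 505;  h_63 = 893
  h_64 = 427;  h_65 = 479;  h_66 = 596;  h_67 = 474;  h_68 = 443;  h_69 = 373
  h_70 = 649;  h_71 = 248;  h_72 = 327;  h_73 = 800;  h_74 = 600;  h_75 = 887
  h_76 = 510;  h_77 = 65;  h_78 = 776;  h_79 = 617;  h_80 = 244;  h_81 = 481
  h_82 = 306;  h_83 = 846;  h_84 = 770;  h_85 = 984;  h_86 = 486;  h_87 = 859
  h_88 = 90;  h_89 = 351;  h_90 = 273;  h_91 = 512;  h_92 = 83;  h_93 = 543
  h_94 = 224;  h_95 = 398;  h_96 = 496;  h_97 = 930;  h_98 = 923;  h_99 = 690
  h_100 = 150;  h_101 = 650;  h_102 = 425;  h_103 = 335;  h_104 = 617;  h_105 = 464
  h_106 = 565;  h_107 = 526;  h_108 = 848;  h_109 = 1;  h_110 = 414;  h_111 = 68
  h_112 = 994;  h_113 = 475;  h_114 = 584;  h_115 = 248;  h_116 = 407;  h_117 = 771
  h_118 = 704;  h_119 = 926;  h_120 = 271;  h_121 = 587;  h_122 = 248;  h_123 = 209
  h_124 = 507;  h_125 = 409;  h_126 = 28;  h_127 = 32;  h_128 = 55;  h_129 = 104
  h_130 = 277;  h_131 = 792;  h_132 = 836;  h_133 = 295;  h_134 = 483;  h_135 = 842
  h_136 = 151;  h_137 = 517;  h_138 = 319;  h_139 = 370;  h_140 = 808;  h_141 = 183
  h_142 = 910;  h_143 = 912;  h_144 = 528;  h_145 = 765;  h_146 = 814;  h_147 = 649
  h_148 = 953;  h_149 = 113;  h_150 = 865;  h_151 = 722;  h_152 = 548;  h_153 = 952
  h_154 = 356;  h_155 = 934;  h_156 = 850;  h_157 = 719;  h_158 = 368;  h_159 = 554
  h_160 = 369;  h_161 = 585;  h_162 = 418;  h_163 = 934;  h_164 = 270;  h_165 = 690
  h_166 = 373;  h_167 = 51;  h_168 = 510;  h_169 = 713;  h_170 = 175;  h_171 = 5
  h_172 = 434;  h_173 = 847;  h_174 = 113;  h_175 = 584;  h_176 = 532;  h_177 = 826
  h_178 = 323;  h_179 = 180;  h_180 = 741;  h_181 = 808;  h_182 = 1005;  h_183 = 352
  h_184 = 844;  h_185 = 1005;  h_186 = 486;  h_187 = 872;  h_188 = 624;  h_189 = 103
  h_190 = 473;  h_191 = 934;  h_192 = 442;  h_193 = 190;  h_194 = 274;  h_195 = 704
  h_196 = 769;  h_197 = 609;  h_198 = 68;  h_199 = 607;  h_200 = 958;  h_201 = 295
  h_202 = 623;  h_203 = 252;  h_204 = 677;  h_205 = 615;  h_206 = 438;  h_207 = 868
  h_208 = 64;  h_209 = 58;  h_210 = 76;  h_211 = 537;  h_212 = 511;  h_213 = 83
  h_214 = 215;  h_215 = 834;  h_216 = 620;  h_217 = 797;  h_218 = 783;  h_219 = 278
  h_220 = 138;  h_221 = 606;  h_222 = 71;  h_223 = 984;  h_224 = 243;  h_225 = 859
  h_226 = 263;  h_227 = 389;  h_228 = 388;  h_229 = 85;  h_230 = 447;  h_231 = 986
  h_232 = 922;  h_233 = 229;  h_234 = 745;  h_235 = 384;  h_236 = 683;  h_237 = 462
  h_238 = 596;  h_239 = 860;  h_240 = 622;  h_241 = 300;  h_242 = 197;  h_243 = 458
  h_244 = 76;  h_245 = 377;  h_246 = 2;  h_247 = 98;  h_248 = 32;  h_249 = 423
  h_250 = 858;  h_251 = 504;  h_252 = 613;  h_253 = 548;  h_254 = 251;  h_255 = 223
  h_256 = 753;  h_257 = 483;  h_258 = 772;  h_259 = 934;  h_260 = 565;  h_261 = 583
  h_262 = 440;  h_263 = 314;  h_264 = 217;  h_265 = 858;  h_266 = 750;  h_267 = 423
  h_268 = 844;  h_269 = 127;  h_270 = 901;  h_271 = 458;  h_272 = 878;  h_273 = 641
  h_274 = 901;  h_275 = 889;  h_276 = 983;  h_277 = 742;  h_278 = 893;  h_279 = 902
  h_280 = 514;  h_281 = 103;  h_282 = 279;  h_283 = 705;  h_284 = 222;  h_285 = 698
  h_286 = 355;  h_287 = 151;  h_288 = 492;  h_289 = 286;  h_290 = 79
h_291 = 350·79 + 524·286 + 303·492 + 37·151 = 216
h_292 = 350·216 + 524·79 + 303·286 + 37·492 = 887

887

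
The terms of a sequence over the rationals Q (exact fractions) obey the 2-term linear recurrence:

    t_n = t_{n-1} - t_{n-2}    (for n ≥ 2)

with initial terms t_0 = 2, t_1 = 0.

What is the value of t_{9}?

-2

t_2 = 1·0 + -1·2 = -2
t_3 = 1·-2 + -1·0 = -2
t_4 = 1·-2 + -1·-2 = 0
t_5 = 1·0 + -1·-2 = 2
t_6 = 1·2 + -1·0 = 2
t_7 = 1·2 + -1·2 = 0
t_8 = 1·0 + -1·2 = -2
t_9 = 1·-2 + -1·0 = -2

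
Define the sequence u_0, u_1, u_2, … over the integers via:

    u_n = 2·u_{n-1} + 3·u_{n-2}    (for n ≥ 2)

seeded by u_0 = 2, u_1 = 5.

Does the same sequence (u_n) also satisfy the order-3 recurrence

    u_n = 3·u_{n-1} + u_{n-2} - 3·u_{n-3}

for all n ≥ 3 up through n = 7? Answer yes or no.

yes

Terms u_0..u_7: 2, 5, 16, 47, 142, 425, 1276, 3827
n=3: candidate gives 47, actual u_3 = 47 ✓
n=4: candidate gives 142, actual u_4 = 142 ✓
n=5: candidate gives 425, actual u_5 = 425 ✓
n=6: candidate gives 1276, actual u_6 = 1276 ✓
n=7: candidate gives 3827, actual u_7 = 3827 ✓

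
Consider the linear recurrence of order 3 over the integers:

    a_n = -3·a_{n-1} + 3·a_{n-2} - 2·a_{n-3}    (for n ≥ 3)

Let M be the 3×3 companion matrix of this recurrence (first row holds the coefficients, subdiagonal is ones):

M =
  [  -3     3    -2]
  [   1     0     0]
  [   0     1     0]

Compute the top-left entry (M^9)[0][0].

(M^9)[0][0] is the top entry after applying M 9 times to the unit state (1, 0, 0). Equivalently it is h_{11} for the auxiliary sequence (h_n) obeying the same recurrence with h_2 = 1 and h_i = 0 for 0 ≤ i < 2:
h_3 = -3·1 + 3·0 + -2·0 = -3
h_4 = -3·-3 + 3·1 + -2·0 = 12
h_5 = -3·12 + 3·-3 + -2·1 = -47
h_6 = -3·-47 + 3·12 + -2·-3 = 183
h_7 = -3·183 + 3·-47 + -2·12 = -714
h_8 = -3·-714 + 3·183 + -2·-47 = 2785
h_9 = -3·2785 + 3·-714 + -2·183 = -10863
h_10 = -3·-10863 + 3·2785 + -2·-714 = 42372
h_11 = -3·42372 + 3·-10863 + -2·2785 = -165275

-165275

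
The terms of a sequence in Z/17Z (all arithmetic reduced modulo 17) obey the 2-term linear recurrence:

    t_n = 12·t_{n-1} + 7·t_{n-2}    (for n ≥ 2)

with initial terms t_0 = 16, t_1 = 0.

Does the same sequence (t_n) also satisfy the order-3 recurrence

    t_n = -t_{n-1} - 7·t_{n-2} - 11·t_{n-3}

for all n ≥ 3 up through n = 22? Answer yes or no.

Terms t_0..t_22: 16, 0, 10, 1, 14, 5, 5, 10, 2, 9, 3, 14, 2, 3, 16, 9, 16, 0, 10, 1, 14, 5, 5
n=3: candidate gives 1, actual t_3 = 1 ✓
n=4: candidate gives 14, actual t_4 = 14 ✓
n=5: candidate gives 5, actual t_5 = 5 ✓
n=6: candidate gives 5, actual t_6 = 5 ✓
n=7: candidate gives 10, actual t_7 = 10 ✓
n=8: candidate gives 2, actual t_8 = 2 ✓
n=9: candidate gives 9, actual t_9 = 9 ✓
n=10: candidate gives 3, actual t_10 = 3 ✓
n=11: candidate gives 14, actual t_11 = 14 ✓
n=12: candidate gives 2, actual t_12 = 2 ✓
n=13: candidate gives 3, actual t_13 = 3 ✓
n=14: candidate gives 16, actual t_14 = 16 ✓
n=15: candidate gives 9, actual t_15 = 9 ✓
n=16: candidate gives 16, actual t_16 = 16 ✓
n=17: candidate gives 0, actual t_17 = 0 ✓
n=18: candidate gives 10, actual t_18 = 10 ✓
n=19: candidate gives 1, actual t_19 = 1 ✓
n=20: candidate gives 14, actual t_20 = 14 ✓
n=21: candidate gives 5, actual t_21 = 5 ✓
n=22: candidate gives 5, actual t_22 = 5 ✓

yes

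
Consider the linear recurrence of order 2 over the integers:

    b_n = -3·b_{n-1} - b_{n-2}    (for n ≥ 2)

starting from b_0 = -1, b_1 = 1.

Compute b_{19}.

b_2 = -3·1 + -1·-1 = -2
b_3 = -3·-2 + -1·1 = 5
b_4 = -3·5 + -1·-2 = -13
b_5 = -3·-13 + -1·5 = 34
b_6 = -3·34 + -1·-13 = -89
b_7 = -3·-89 + -1·34 = 233
b_8 = -3·233 + -1·-89 = -610
b_9 = -3·-610 + -1·233 = 1597
b_10 = -3·1597 + -1·-610 = -4181
b_11 = -3·-4181 + -1·1597 = 10946
b_12 = -3·10946 + -1·-4181 = -28657
b_13 = -3·-28657 + -1·10946 = 75025
b_14 = -3·75025 + -1·-28657 = -196418
b_15 = -3·-196418 + -1·75025 = 514229
b_16 = -3·514229 + -1·-196418 = -1346269
b_17 = -3·-1346269 + -1·514229 = 3524578
b_18 = -3·3524578 + -1·-1346269 = -9227465
b_19 = -3·-9227465 + -1·3524578 = 24157817

24157817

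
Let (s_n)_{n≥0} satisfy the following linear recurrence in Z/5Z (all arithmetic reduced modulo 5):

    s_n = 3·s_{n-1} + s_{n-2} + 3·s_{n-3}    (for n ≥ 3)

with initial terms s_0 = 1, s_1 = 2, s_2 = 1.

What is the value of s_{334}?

3

s_3 = 3·1 + 1·2 + 3·1 = 3
s_4 = 3·3 + 1·1 + 3·2 = 1
s_5 = 3·1 + 1·3 + 3·1 = 4
s_6 = 3·4 + 1·1 + 3·3 = 2
s_7 = 3·2 + 1·4 + 3·1 = 3
s_8 = 3·3 + 1·2 + 3·4 = 3
s_9 = 3·3 + 1·3 + 3·2 = 3
s_10 = 3·3 + 1·3 + 3·3 = 1
s_11 = 3·1 + 1·3 + 3·3 = 0
s_12 = 3·0 + 1·1 + 3·3 = 0
s_13 = 3·0 + 1·0 + 3·1 = 3
s_14 = 3·3 + 1·0 + 3·0 = 4
s_15 = 3·4 + 1·3 + 3·0 = 0
s_16 = 3·0 + 1·4 + 3·3 = 3
s_17 = 3·3 + 1·0 + 3·4 = 1
s_18 = 3·1 + 1·3 + 3·0 = 1
s_19 = 3·1 + 1·1 + 3·3 = 3
s_20 = 3·3 + 1·1 + 3·1 = 3
s_21 = 3·3 + 1·3 + 3·1 = 0
s_22 = 3·0 + 1·3 + 3·3 = 2
s_23 = 3·2 + 1·0 + 3·3 = 0
s_24 = 3·0 + 1·2 + 3·0 = 2
s_25 = 3·2 + 1·0 + 3·2 = 2
s_26 = 3·2 + 1·2 + 3·0 = 3
s_27 = 3·3 + 1·2 + 3·2 = 2
s_28 = 3·2 + 1·3 + 3·2 = 0
s_29 = 3·0 + 1·2 + 3·3 = 1
s_30 = 3·1 + 1·0 + 3·2 = 4
s_31 = 3·4 + 1·1 + 3·0 = 3
s_32 = 3·3 + 1·4 + 3·1 = 1
s_33 = 3·1 + 1·3 + 3·4 = 3
s_34 = 3·3 + 1·1 + 3·3 = 4
s_35 = 3·4 + 1·3 + 3·1 = 3
s_36 = 3·3 + 1·4 + 3·3 = 2
s_37 = 3·2 + 1·3 + 3·4 = 1
s_38 = 3·1 + 1·2 + 3·3 = 4
s_39 = 3·4 + 1·1 + 3·2 = 4
s_40 = 3·4 + 1·4 + 3·1 = 4
s_41 = 3·4 + 1·4 + 3·4 = 3
s_42 = 3·3 + 1·4 + 3·4 = 0
s_43 = 3·0 + 1·3 + 3·4 = 0
s_44 = 3·0 + 1·0 + 3·3 = 4
s_45 = 3·4 + 1·0 + 3·0 = 2
s_46 = 3·2 + 1·4 + 3·0 = 0
s_47 = 3·0 + 1·2 + 3·4 = 4
s_48 = 3·4 + 1·0 + 3·2 = 3
s_49 = 3·3 + 1·4 + 3·0 = 3
s_50 = 3·3 + 1·3 + 3·4 = 4
s_51 = 3·4 + 1·3 + 3·3 = 4
s_52 = 3·4 + 1·4 + 3·3 = 0
s_53 = 3·0 + 1·4 + 3·4 = 1
s_54 = 3·1 + 1·0 + 3·4 = 0
s_55 = 3·0 + 1·1 + 3·0 = 1
s_56 = 3·1 + 1·0 + 3·1 = 1
s_57 = 3·1 + 1·1 + 3·0 = 4
s_58 = 3·4 + 1·1 + 3·1 = 1
s_59 = 3·1 + 1·4 + 3·1 = 0
s_60 = 3·0 + 1·1 + 3·4 = 3
s_61 = 3·3 + 1·0 + 3·1 = 2
s_62 = 3·2 + 1·3 + 3·0 = 4
s_63 = 3·4 + 1·2 + 3·3 = 3
s_64 = 3·3 + 1·4 + 3·2 = 4
s_65 = 3·4 + 1·3 + 3·4 = 2
s_66 = 3·2 + 1·4 + 3·3 = 4
s_67 = 3·4 + 1·2 + 3·4 = 1
s_68 = 3·1 + 1·4 + 3·2 = 3
s_69 = 3·3 + 1·1 + 3·4 = 2
s_70 = 3·2 + 1·3 + 3·1 = 2
s_71 = 3·2 + 1·2 + 3·3 = 2
s_72 = 3·2 + 1·2 + 3·2 = 4
s_73 = 3·4 + 1·2 + 3·2 = 0
s_74 = 3·0 + 1·4 + 3·2 = 0
s_75 = 3·0 + 1·0 + 3·4 = 2
s_76 = 3·2 + 1·0 + 3·0 = 1
s_77 = 3·1 + 1·2 + 3·0 = 0
s_78 = 3·0 + 1·1 + 3·2 = 2
s_79 = 3·2 + 1·0 + 3·1 = 4
s_80 = 3·4 + 1·2 + 3·0 = 4
s_81 = 3·4 + 1·4 + 3·2 = 2
s_82 = 3·2 + 1·4 + 3·4 = 2
s_83 = 3·2 + 1·2 + 3·4 = 0
s_84 = 3·0 + 1·2 + 3·2 = 3
s_85 = 3·3 + 1·0 + 3·2 = 0
s_86 = 3·0 + 1·3 + 3·0 = 3
s_87 = 3·3 + 1·0 + 3·3 = 3
s_88 = 3·3 + 1·3 + 3·0 = 2
s_89 = 3·2 + 1·3 + 3·3 = 3
s_90 = 3·3 + 1·2 + 3·3 = 0
s_91 = 3·0 + 1·3 + 3·2 = 4
s_92 = 3·4 + 1·0 + 3·3 = 1
s_93 = 3·1 + 1·4 + 3·0 = 2
s_94 = 3·2 + 1·1 + 3·4 = 4
s_95 = 3·4 + 1·2 + 3·1 = 2
s_96 = 3·2 + 1·4 + 3·2 = 1
s_97 = 3·1 + 1·2 + 3·4 = 2
s_98 = 3·2 + 1·1 + 3·2 = 3
s_99 = 3·3 + 1·2 + 3·1 = 4
s_100 = 3·4 + 1·3 + 3·2 = 1
s_101 = 3·1 + 1·4 + 3·3 = 1
s_102 = 3·1 + 1·1 + 3·4 = 1
s_103 = 3·1 + 1·1 + 3·1 = 2
s_104 = 3·2 + 1·1 + 3·1 = 0
s_105 = 3·0 + 1·2 + 3·1 = 0
s_106 = 3·0 + 1·0 + 3·2 = 1
s_107 = 3·1 + 1·0 + 3·0 = 3
s_108 = 3·3 + 1·1 + 3·0 = 0
s_109 = 3·0 + 1·3 + 3·1 = 1
s_110 = 3·1 + 1·0 + 3·3 = 2
s_111 = 3·2 + 1·1 + 3·0 = 2
s_112 = 3·2 + 1·2 + 3·1 = 1
s_113 = 3·1 + 1·2 + 3·2 = 1
s_114 = 3·1 + 1·1 + 3·2 = 0
s_115 = 3·0 + 1·1 + 3·1 = 4
s_116 = 3·4 + 1·0 + 3·1 = 0
s_117 = 3·0 + 1·4 + 3·0 = 4
s_118 = 3·4 + 1·0 + 3·4 = 4
s_119 = 3·4 + 1·4 + 3·0 = 1
s_120 = 3·1 + 1·4 + 3·4 = 4
s_121 = 3·4 + 1·1 + 3·4 = 0
s_122 = 3·0 + 1·4 + 3·1 = 2
s_123 = 3·2 + 1·0 + 3·4 = 3
s_124 = 3·3 + 1·2 + 3·0 = 1
s_125 = 3·1 + 1·3 + 3·2 = 2
s_126 = 3·2 + 1·1 + 3·3 = 1
(s_124, s_125, s_126) = (1, 2, 1) = (s_0, s_1, s_2), so the sequence has period 124.
334 ≡ 86 (mod 124), hence s_334 = s_86 = 3.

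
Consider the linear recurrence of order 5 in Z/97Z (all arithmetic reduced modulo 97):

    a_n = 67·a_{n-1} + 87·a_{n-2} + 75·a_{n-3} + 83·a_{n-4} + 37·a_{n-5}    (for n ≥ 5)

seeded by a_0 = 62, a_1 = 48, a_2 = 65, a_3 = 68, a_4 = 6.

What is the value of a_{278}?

a_5 = 67·6 + 87·68 + 75·65 + 83·48 + 37·62 = 11
a_6 = 67·11 + 87·6 + 75·68 + 83·65 + 37·48 = 47
a_7 = 67·47 + 87·11 + 75·6 + 83·68 + 37·65 = 92
a_8 = 67·92 + 87·47 + 75·11 + 83·6 + 37·68 = 27
a_9 = 67·27 + 87·92 + 75·47 + 83·11 + 37·6 = 20
a_10 = 67·20 + 87·27 + 75·92 + 83·47 + 37·11 = 56
Continuing the recurrence:
  a_11 = 14;  a_12 = 54;  a_13 = 55;  a_14 = 77;  a_15 = 59;  a_16 = 86
  a_17 = 50;  a_18 = 15;  a_19 = 54;  a_20 = 49;  a_21 = 45;  a_22 = 67
  a_23 = 44;  a_24 = 78;  a_25 = 33;  a_26 = 26;  a_27 = 7;  a_28 = 19
  a_29 = 48;  a_30 = 43;  a_31 = 34;  a_32 = 9;  a_33 = 27;  a_34 = 11
  a_35 = 26;  a_36 = 36;  a_37 = 22;  a_38 = 29;  a_39 = 4;  a_40 = 49
  a_41 = 40;  a_42 = 85;  a_43 = 93;  a_44 = 83;  a_45 = 37;  a_46 = 87
  a_47 = 44;  a_48 = 51;  a_49 = 27;  a_50 = 94;  a_51 = 40;  a_52 = 23
  a_53 = 0;  a_54 = 28;  a_55 = 20;  a_56 = 84;  a_57 = 37;  a_58 = 31
  a_59 = 33;  a_60 = 69;  a_61 = 90;  a_62 = 20;  a_63 = 92;  a_64 = 68
  a_65 = 27;  a_66 = 21;  a_67 = 63;  a_68 = 49;  a_69 = 61;  a_70 = 6
  a_71 = 64;  a_72 = 69;  a_73 = 57;  a_74 = 14;  a_75 = 19;  a_76 = 20
  a_77 = 75;  a_78 = 15;  a_79 = 67;  a_80 = 8;  a_81 = 2;  a_82 = 78
  a_83 = 88;  a_84 = 67;  a_85 = 27;  a_86 = 28;  a_87 = 40;  a_88 = 50
  a_89 = 70;  a_90 = 37;  a_91 = 88;  a_92 = 13;  a_93 = 47;  a_94 = 51
  a_95 = 82;  a_96 = 40;  a_97 = 76;  a_98 = 33;  a_99 = 49;  a_100 = 69
  a_101 = 40;  a_102 = 61;  a_103 = 85;  a_104 = 8;  a_105 = 46;  a_106 = 12
  a_107 = 71;  a_108 = 62;  a_109 = 19;  a_110 = 43;  a_111 = 1;  a_112 = 8
  a_113 = 56;  a_114 = 65;  a_115 = 55;  a_116 = 79;  a_117 = 12;  a_118 = 63
  a_119 = 21;  a_120 = 84;  a_121 = 94;  a_122 = 96;  a_123 = 55;  a_124 = 64
  a_125 = 23;  a_126 = 79;  a_127 = 35;  a_128 = 54;  a_129 = 84;  a_130 = 86
  a_131 = 56;  a_132 = 31;  a_133 = 59;  a_134 = 47;  a_135 = 7;  a_136 = 48
  a_137 = 8;  a_138 = 69;  a_139 = 84;  a_140 = 81;  a_141 = 77;  a_142 = 85
  a_143 = 58;  a_144 = 18;  a_145 = 93;  a_146 = 32;  a_147 = 47;  a_148 = 58
  a_149 = 39;  a_150 = 15;  a_151 = 59;  a_152 = 89;  a_153 = 47;  a_154 = 60
  a_155 = 60;  a_156 = 25;  a_157 = 62;  a_158 = 88;  a_159 = 92;  a_160 = 67
  a_161 = 41;  a_162 = 48;  a_163 = 2;  a_164 = 54;  a_165 = 82;  a_166 = 32
  a_167 = 41;  a_168 = 38;  a_169 = 51;  a_170 = 65;  a_171 = 30;  a_172 = 59
  a_173 = 5;  a_174 = 62;  a_175 = 38;  a_176 = 63;  a_177 = 31;  a_178 = 25
  a_179 = 92;  a_180 = 33;  a_181 = 19;  a_182 = 7;  a_183 = 63;  a_184 = 79
  a_185 = 32;  a_186 = 88;  a_187 = 14;  a_188 = 94;  a_189 = 4;  a_190 = 39
  a_191 = 73;  a_192 = 26;  a_193 = 84;  a_194 = 66;  a_195 = 36;  a_196 = 10
  a_197 = 2;  a_198 = 68;  a_199 = 46;  a_200 = 58;  a_201 = 41;  a_202 = 83
  a_203 = 24;  a_204 = 87;  a_205 = 0;  a_206 = 24;  a_207 = 4;  a_208 = 86
  a_209 = 71;  a_210 = 78;  a_211 = 61;  a_212 = 10;  a_213 = 47;  a_214 = 41
  a_215 = 15;  a_216 = 29;  a_217 = 21;  a_218 = 12;  a_219 = 2;  a_220 = 89
  a_221 = 56;  a_222 = 32;  a_223 = 42;  a_224 = 90;  a_225 = 43;  a_226 = 62
  a_227 = 12;  a_228 = 17;  a_229 = 55;  a_230 = 94;  a_231 = 31;  a_232 = 36
  a_233 = 87;  a_234 = 74;  a_235 = 35;  a_236 = 43;  a_237 = 47;  a_238 = 58
  a_239 = 62;  a_240 = 32;  a_241 = 17;  a_242 = 91;  a_243 = 2;  a_244 = 17
  a_245 = 63;  a_246 = 64;  a_247 = 27;  a_248 = 7;  a_249 = 90;  a_250 = 11
  a_251 = 24;  a_252 = 31;  a_253 = 12;  a_254 = 38;  a_255 = 69;  a_256 = 68
  a_257 = 32;  a_258 = 52;  a_259 = 71;  a_260 = 90;  a_261 = 36;  a_262 = 18
  a_263 = 87;  a_264 = 16;  a_265 = 13;  a_266 = 71;  a_267 = 37;  a_268 = 16
  a_269 = 35;  a_270 = 82;  a_271 = 14;  a_272 = 8;  a_273 = 52;  a_274 = 42
  a_275 = 9;  a_276 = 27
a_277 = 67·27 + 87·9 + 75·42 + 83·52 + 37·8 = 72
a_278 = 67·72 + 87·27 + 75·9 + 83·42 + 37·52 = 66

66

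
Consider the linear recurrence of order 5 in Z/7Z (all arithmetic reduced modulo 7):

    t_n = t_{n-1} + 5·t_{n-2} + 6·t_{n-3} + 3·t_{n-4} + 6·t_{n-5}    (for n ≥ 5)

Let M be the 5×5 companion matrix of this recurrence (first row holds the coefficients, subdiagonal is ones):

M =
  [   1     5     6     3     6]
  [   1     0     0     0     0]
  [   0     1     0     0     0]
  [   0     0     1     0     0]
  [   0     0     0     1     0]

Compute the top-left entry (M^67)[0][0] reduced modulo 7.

1

(M^67)[0][0] is the top entry after applying M 67 times to the unit state (1, 0, 0, 0, 0). Equivalently it is h_{71} for the auxiliary sequence (h_n) obeying the same recurrence with h_4 = 1 and h_i = 0 for 0 ≤ i < 4:
h_5 = 1·1 + 5·0 + 6·0 + 3·0 + 6·0 = 1
h_6 = 1·1 + 5·1 + 6·0 + 3·0 + 6·0 = 6
h_7 = 1·6 + 5·1 + 6·1 + 3·0 + 6·0 = 3
h_8 = 1·3 + 5·6 + 6·1 + 3·1 + 6·0 = 0
h_9 = 1·0 + 5·3 + 6·6 + 3·1 + 6·1 = 4
h_10 = 1·4 + 5·0 + 6·3 + 3·6 + 6·1 = 4
h_11 = 1·4 + 5·4 + 6·0 + 3·3 + 6·6 = 6
h_12 = 1·6 + 5·4 + 6·4 + 3·0 + 6·3 = 5
h_13 = 1·5 + 5·6 + 6·4 + 3·4 + 6·0 = 1
h_14 = 1·1 + 5·5 + 6·6 + 3·4 + 6·4 = 0
h_15 = 1·0 + 5·1 + 6·5 + 3·6 + 6·4 = 0
h_16 = 1·0 + 5·0 + 6·1 + 3·5 + 6·6 = 1
h_17 = 1·1 + 5·0 + 6·0 + 3·1 + 6·5 = 6
h_18 = 1·6 + 5·1 + 6·0 + 3·0 + 6·1 = 3
h_19 = 1·3 + 5·6 + 6·1 + 3·0 + 6·0 = 4
h_20 = 1·4 + 5·3 + 6·6 + 3·1 + 6·0 = 2
h_21 = 1·2 + 5·4 + 6·3 + 3·6 + 6·1 = 1
h_22 = 1·1 + 5·2 + 6·4 + 3·3 + 6·6 = 3
h_23 = 1·3 + 5·1 + 6·2 + 3·4 + 6·3 = 1
h_24 = 1·1 + 5·3 + 6·1 + 3·2 + 6·4 = 3
h_25 = 1·3 + 5·1 + 6·3 + 3·1 + 6·2 = 6
h_26 = 1·6 + 5·3 + 6·1 + 3·3 + 6·1 = 0
h_27 = 1·0 + 5·6 + 6·3 + 3·1 + 6·3 = 6
h_28 = 1·6 + 5·0 + 6·6 + 3·3 + 6·1 = 1
h_29 = 1·1 + 5·6 + 6·0 + 3·6 + 6·3 = 4
h_30 = 1·4 + 5·1 + 6·6 + 3·0 + 6·6 = 4
h_31 = 1·4 + 5·4 + 6·1 + 3·6 + 6·0 = 6
h_32 = 1·6 + 5·4 + 6·4 + 3·1 + 6·6 = 5
h_33 = 1·5 + 5·6 + 6·4 + 3·4 + 6·1 = 0
h_34 = 1·0 + 5·5 + 6·6 + 3·4 + 6·4 = 6
h_35 = 1·6 + 5·0 + 6·5 + 3·6 + 6·4 = 1
h_36 = 1·1 + 5·6 + 6·0 + 3·5 + 6·6 = 5
h_37 = 1·5 + 5·1 + 6·6 + 3·0 + 6·5 = 6
h_38 = 1·6 + 5·5 + 6·1 + 3·6 + 6·0 = 6
h_39 = 1·6 + 5·6 + 6·5 + 3·1 + 6·6 = 0
h_40 = 1·0 + 5·6 + 6·6 + 3·5 + 6·1 = 3
h_41 = 1·3 + 5·0 + 6·6 + 3·6 + 6·5 = 3
h_42 = 1·3 + 5·3 + 6·0 + 3·6 + 6·6 = 2
h_43 = 1·2 + 5·3 + 6·3 + 3·0 + 6·6 = 1
h_44 = 1·1 + 5·2 + 6·3 + 3·3 + 6·0 = 3
h_45 = 1·3 + 5·1 + 6·2 + 3·3 + 6·3 = 5
h_46 = 1·5 + 5·3 + 6·1 + 3·2 + 6·3 = 1
h_47 = 1·1 + 5·5 + 6·3 + 3·1 + 6·2 = 3
h_48 = 1·3 + 5·1 + 6·5 + 3·3 + 6·1 = 4
h_49 = 1·4 + 5·3 + 6·1 + 3·5 + 6·3 = 2
h_50 = 1·2 + 5·4 + 6·3 + 3·1 + 6·5 = 3
h_51 = 1·3 + 5·2 + 6·4 + 3·3 + 6·1 = 3
h_52 = 1·3 + 5·3 + 6·2 + 3·4 + 6·3 = 4
h_53 = 1·4 + 5·3 + 6·3 + 3·2 + 6·4 = 4
h_54 = 1·4 + 5·4 + 6·3 + 3·3 + 6·2 = 0
h_55 = 1·0 + 5·4 + 6·4 + 3·3 + 6·3 = 1
h_56 = 1·1 + 5·0 + 6·4 + 3·4 + 6·3 = 6
h_57 = 1·6 + 5·1 + 6·0 + 3·4 + 6·4 = 5
h_58 = 1·5 + 5·6 + 6·1 + 3·0 + 6·4 = 2
h_59 = 1·2 + 5·5 + 6·6 + 3·1 + 6·0 = 3
h_60 = 1·3 + 5·2 + 6·5 + 3·6 + 6·1 = 4
h_61 = 1·4 + 5·3 + 6·2 + 3·5 + 6·6 = 5
h_62 = 1·5 + 5·4 + 6·3 + 3·2 + 6·5 = 2
h_63 = 1·2 + 5·5 + 6·4 + 3·3 + 6·2 = 2
h_64 = 1·2 + 5·2 + 6·5 + 3·4 + 6·3 = 2
h_65 = 1·2 + 5·2 + 6·2 + 3·5 + 6·4 = 0
h_66 = 1·0 + 5·2 + 6·2 + 3·2 + 6·5 = 2
h_67 = 1·2 + 5·0 + 6·2 + 3·2 + 6·2 = 4
h_68 = 1·4 + 5·2 + 6·0 + 3·2 + 6·2 = 4
h_69 = 1·4 + 5·4 + 6·2 + 3·0 + 6·2 = 6
h_70 = 1·6 + 5·4 + 6·4 + 3·2 + 6·0 = 0
h_71 = 1·0 + 5·6 + 6·4 + 3·4 + 6·2 = 1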